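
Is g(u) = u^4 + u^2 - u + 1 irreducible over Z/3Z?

Yes

Check for roots in Z/3Z: g(0) = 1; g(1) = 2; g(2) = 1.
No roots, so no linear factors.
Monic irreducibles of degree 2 over GF(3): u^2 + 1, u^2 + u - 1, u^2 - u - 1.
None of them divide g (all give nonzero remainder).
No irreducible factor of degree ≤ 2 exists, so g is irreducible over GF(3).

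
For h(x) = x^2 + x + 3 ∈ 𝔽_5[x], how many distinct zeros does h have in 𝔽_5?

2

Evaluate at each of the 5 elements of 𝔽_5:
h(0) = 3; h(1) = 0 → root; h(2) = 4; h(3) = 0 → root; h(4) = 3.
Roots: {1, 3}.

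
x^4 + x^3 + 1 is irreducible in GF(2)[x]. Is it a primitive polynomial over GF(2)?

Write f(x) = x^4 + x^3 + 1.
|GF(2^4)^×| = 2^4 − 1 = 15. Prime factorization: 15 = 3·5.
f is primitive ⇔ x has order 15 in GF(2)[x]/(f), i.e. x^(15/q) ≠ 1 for each prime q | 15.
x^(5) mod f = x^3 + x + 1.
x^(3) mod f = x^3.
None equal 1, so x has full order 15; f is primitive.

Yes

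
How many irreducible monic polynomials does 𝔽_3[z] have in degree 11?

16104

x^(3^11) − x is the product of all monic irreducibles of degree dividing 11; Möbius inversion gives N = (1/11) Σ μ(11/d)·3^d.
Divisors of 11: 1, 11; μ(11/d) for each: -1, 1.
Σ = − 3^1 + 3^11 = 177144.
N = 177144/11 = 16104.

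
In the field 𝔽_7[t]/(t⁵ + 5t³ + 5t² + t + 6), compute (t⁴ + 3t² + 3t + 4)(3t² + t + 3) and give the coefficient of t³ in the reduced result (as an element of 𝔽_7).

6

Multiply in 𝔽_7[t]: (t⁴ + 3t² + 3t + 4)·(3t² + t + 3) = 3t⁶ + t⁵ + 5t⁴ + 5t³ + 3t² + 6t + 5.
Reduce using t⁵ ≡ 2t³ + 2t² + 6t + 1 (mod t⁵ + 5t³ + 5t² + t + 6).
Reduced: 4t⁴ + 6t³ + 2t² + t + 6.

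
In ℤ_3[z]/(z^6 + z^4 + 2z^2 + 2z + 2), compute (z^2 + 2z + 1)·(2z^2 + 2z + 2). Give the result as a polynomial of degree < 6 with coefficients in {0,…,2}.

Multiply in ℤ_3[z]: (z^2 + 2z + 1)·(2z^2 + 2z + 2) = 2z^4 + 2z^2 + 2.
Reduced: 2z^4 + 2z^2 + 2.

2z^4 + 2z^2 + 2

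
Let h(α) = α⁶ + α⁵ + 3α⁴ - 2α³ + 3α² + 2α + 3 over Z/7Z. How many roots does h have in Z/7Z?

2

Evaluate at each of the 7 elements of Z/7Z:
h(0) = 3; h(1) = 4; h(2) = 0 → root; h(3) = 0 → root; h(4) = 2; h(5) = 2; h(6) = 2.
Roots: {2, 3}.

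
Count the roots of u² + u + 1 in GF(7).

2

Write f(u) = u² + u + 1.
Evaluate at each of the 7 elements of GF(7):
f(0) = 1; f(1) = 3; f(2) = 0 → root; f(3) = 6; f(4) = 0 → root; f(5) = 3; f(6) = 1.
Roots: {2, 4}.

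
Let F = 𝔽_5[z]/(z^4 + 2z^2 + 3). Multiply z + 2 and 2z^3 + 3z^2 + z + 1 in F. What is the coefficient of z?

3

Multiply in 𝔽_5[z]: (z + 2)·(2z^3 + 3z^2 + z + 1) = 2z^4 + 2z^3 + 2z^2 + 3z + 2.
Reduce using z^4 ≡ 3z^2 + 2 (mod z^4 + 2z^2 + 3).
Reduced: 2z^3 + 3z^2 + 3z + 1.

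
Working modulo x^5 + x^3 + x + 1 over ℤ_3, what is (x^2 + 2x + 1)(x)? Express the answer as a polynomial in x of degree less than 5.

Multiply in ℤ_3[x]: (x^2 + 2x + 1)·(x) = x^3 + 2x^2 + x.
Reduced: x^3 + 2x^2 + x.

x^3 + 2x^2 + x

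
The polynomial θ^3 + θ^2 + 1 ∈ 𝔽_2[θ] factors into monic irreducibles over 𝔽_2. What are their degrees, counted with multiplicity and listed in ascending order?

Write h(θ) = θ^3 + θ^2 + 1.
Roots in 𝔽_2: h(0) = 1; h(1) = 1.
Complete factorization: h(θ) = (θ^3 + θ^2 + 1).
Factor degrees with multiplicity: 3 = 3.

3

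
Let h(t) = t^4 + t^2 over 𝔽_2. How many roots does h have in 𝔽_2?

2

Evaluate at each of the 2 elements of 𝔽_2:
h(0) = 0 → root; h(1) = 0 → root.
Roots: {0, 1}.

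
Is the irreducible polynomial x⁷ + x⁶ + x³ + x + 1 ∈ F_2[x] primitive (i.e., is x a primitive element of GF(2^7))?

Write f(x) = x⁷ + x⁶ + x³ + x + 1.
|GF(2^7)^×| = 2^7 − 1 = 127. Prime factorization: 127 = 127.
f is primitive ⇔ x has order 127 in GF(2)[x]/(f), i.e. x^(127/q) ≠ 1 for each prime q | 127.
x^(1) mod f = x.
None equal 1, so x has full order 127; f is primitive.

Yes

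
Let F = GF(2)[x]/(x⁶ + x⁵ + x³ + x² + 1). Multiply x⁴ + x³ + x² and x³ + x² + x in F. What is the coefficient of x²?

1

Multiply in GF(2)[x]: (x⁴ + x³ + x²)·(x³ + x² + x) = x⁷ + x⁵ + x³.
Reduce using x⁶ ≡ x⁵ + x³ + x² + 1 (mod x⁶ + x⁵ + x³ + x² + 1).
Reduced: x⁴ + x³ + x² + x + 1.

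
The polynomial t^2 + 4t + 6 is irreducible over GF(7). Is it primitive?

Write f(t) = t^2 + 4t + 6.
|GF(7^2)^×| = 7^2 − 1 = 48. Prime factorization: 48 = 2^4·3.
f is primitive ⇔ t has order 48 in GF(7)[t]/(f), i.e. t^(48/q) ≠ 1 for each prime q | 48.
t^(24) mod f = 6.
t^(16) mod f = 1
Since t^(16) = 1, the order of t divides 16 < 48; not primitive.

No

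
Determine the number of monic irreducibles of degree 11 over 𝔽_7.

x^(7^11) − x is the product of all monic irreducibles of degree dividing 11; Möbius inversion gives N = (1/11) Σ μ(11/d)·7^d.
Divisors of 11: 1, 11; μ(11/d) for each: -1, 1.
Σ = − 7^1 + 7^11 = 1977326736.
N = 1977326736/11 = 179756976.

179756976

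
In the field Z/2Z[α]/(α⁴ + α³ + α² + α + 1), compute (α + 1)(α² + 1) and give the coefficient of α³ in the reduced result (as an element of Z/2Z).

Multiply in Z/2Z[α]: (α + 1)·(α² + 1) = α³ + α² + α + 1.
Reduced: α³ + α² + α + 1.

1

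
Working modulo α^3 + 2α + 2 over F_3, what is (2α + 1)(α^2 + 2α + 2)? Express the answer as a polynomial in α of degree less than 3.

2α^2 + 2α + 1

Multiply in F_3[α]: (2α + 1)·(α^2 + 2α + 2) = 2α^3 + 2α^2 + 2.
Reduce using α^3 ≡ α + 1 (mod α^3 + 2α + 2).
Reduced: 2α^2 + 2α + 1.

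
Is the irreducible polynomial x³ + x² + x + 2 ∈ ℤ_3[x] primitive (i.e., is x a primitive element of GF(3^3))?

No

Write f(x) = x³ + x² + x + 2.
|GF(3^3)^×| = 3^3 − 1 = 26. Prime factorization: 26 = 2·13.
f is primitive ⇔ x has order 26 in GF(3)[x]/(f), i.e. x^(26/q) ≠ 1 for each prime q | 26.
x^(13) mod f = 1
x^(2) mod f = x².
Since x^(13) = 1, the order of x divides 13 < 26; not primitive.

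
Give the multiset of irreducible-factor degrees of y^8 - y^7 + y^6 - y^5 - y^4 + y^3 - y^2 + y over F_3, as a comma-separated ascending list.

1, 1, 1, 1, 2, 2

Write f(y) = y^8 - y^7 + y^6 - y^5 - y^4 + y^3 - y^2 + y.
Roots in F_3: f(0) = 0 → root; f(1) = 0 → root; f(2) = 0 → root.
Linear factors from roots: (y), (y - 1), (y + 1).
Complete factorization: f(y) = (y)·(y + 1)·(y - 1)^2·(y^2 + 1)^2.
Factor degrees with multiplicity: 1 + 1 + 1 + 1 + 2 + 2 = 8.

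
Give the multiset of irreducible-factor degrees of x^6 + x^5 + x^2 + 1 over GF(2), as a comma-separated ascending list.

Write f(x) = x^6 + x^5 + x^2 + 1.
Roots in GF(2): f(0) = 1; f(1) = 0 → root.
Linear factors from roots: (x + 1).
Complete factorization: f(x) = (x + 1)·(x^2 + x + 1)·(x^3 + x^2 + 1).
Factor degrees with multiplicity: 1 + 2 + 3 = 6.

1, 2, 3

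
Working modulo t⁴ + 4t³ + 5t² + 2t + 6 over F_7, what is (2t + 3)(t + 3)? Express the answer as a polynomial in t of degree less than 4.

2t^2 + 2t + 2

Multiply in F_7[t]: (2t + 3)·(t + 3) = 2t² + 2t + 2.
Reduced: 2t² + 2t + 2.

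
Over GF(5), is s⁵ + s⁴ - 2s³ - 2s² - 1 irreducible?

Write h(s) = s⁵ + s⁴ - 2s³ - 2s² - 1.
Check for roots in GF(5): h(0) = 4; h(1) = 2; h(2) = 3; h(3) = 1; h(4) = 4.
No roots, so no linear factors.
Degree-2 irreducible divisors: test the 10 monic irreducibles of degree 2 over GF(5).
None of them divide h (all give nonzero remainder).
No irreducible factor of degree ≤ 2 exists, so h is irreducible over GF(5).

Yes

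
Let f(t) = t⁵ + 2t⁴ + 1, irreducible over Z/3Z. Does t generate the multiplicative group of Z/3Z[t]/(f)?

Yes

|GF(3^5)^×| = 3^5 − 1 = 242. Prime factorization: 242 = 2·11^2.
f is primitive ⇔ t has order 242 in GF(3)[t]/(f), i.e. t^(242/q) ≠ 1 for each prime q | 242.
t^(121) mod f = 2.
t^(22) mod f = 2t² + 2t + 1.
None equal 1, so t has full order 242; f is primitive.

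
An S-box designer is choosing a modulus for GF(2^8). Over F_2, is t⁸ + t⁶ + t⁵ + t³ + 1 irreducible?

Yes

Write P(t) = t⁸ + t⁶ + t⁵ + t³ + 1.
Check for roots in F_2: P(0) = 1; P(1) = 1.
No roots, so no linear factors.
Monic irreducibles of degree 2 over GF(2): t² + t + 1.
None of them divide P (all give nonzero remainder).
Monic irreducibles of degree 3 over GF(2): t³ + t + 1, t³ + t² + 1.
None of them divide P (all give nonzero remainder).
Monic irreducibles of degree 4 over GF(2): t⁴ + t + 1, t⁴ + t³ + 1, t⁴ + t³ + t² + t + 1.
None of them divide P (all give nonzero remainder).
No irreducible factor of degree ≤ 4 exists, so P is irreducible over GF(2).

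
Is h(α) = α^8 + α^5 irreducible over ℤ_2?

No

Check for roots in ℤ_2: h(0) = 0 → root; h(1) = 0 → root.
h(0) = 0, so (α) divides h(α); h is reducible.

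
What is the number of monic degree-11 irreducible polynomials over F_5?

4438920

Gauss's count: N_{5}(11) = (1/11) Σ_{d|11} μ(11/d)·5^d.
Divisors of 11: 1, 11; μ(11/d) for each: -1, 1.
Σ = − 5^1 + 5^11 = 48828120.
N = 48828120/11 = 4438920.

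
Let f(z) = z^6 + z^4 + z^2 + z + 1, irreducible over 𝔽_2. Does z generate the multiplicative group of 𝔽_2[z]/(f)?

|GF(2^6)^×| = 2^6 − 1 = 63. Prime factorization: 63 = 3^2·7.
f is primitive ⇔ z has order 63 in GF(2)[z]/(f), i.e. z^(63/q) ≠ 1 for each prime q | 63.
z^(21) mod f = 1
z^(9) mod f = z^4 + z^2 + z.
Since z^(21) = 1, the order of z divides 21 < 63; not primitive.

No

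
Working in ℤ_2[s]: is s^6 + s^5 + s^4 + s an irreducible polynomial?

Write m(s) = s^6 + s^5 + s^4 + s.
Check for roots in ℤ_2: m(0) = 0 → root; m(1) = 0 → root.
m(0) = 0, so (s) divides m(s); m is reducible.

No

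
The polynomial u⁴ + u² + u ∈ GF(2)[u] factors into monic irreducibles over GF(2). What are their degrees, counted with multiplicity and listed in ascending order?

1, 3

Write g(u) = u⁴ + u² + u.
Roots in GF(2): g(0) = 0 → root; g(1) = 1.
Linear factors from roots: (u).
Complete factorization: g(u) = (u)·(u³ + u + 1).
Factor degrees with multiplicity: 1 + 3 = 4.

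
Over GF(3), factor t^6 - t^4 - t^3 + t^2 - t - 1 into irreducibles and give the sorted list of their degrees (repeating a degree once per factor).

6

Write f(t) = t^6 - t^4 - t^3 + t^2 - t - 1.
Roots in GF(3): f(0) = 2; f(1) = 1; f(2) = 2.
Complete factorization: f(t) = (t^6 - t^4 - t^3 + t^2 - t - 1).
Factor degrees with multiplicity: 6 = 6.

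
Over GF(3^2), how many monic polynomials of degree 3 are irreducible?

240

The number of monic irreducibles of degree 3 over GF(9) is (1/3)·Σ_{d∣3} μ(3/d) 9^d.
Divisors of 3: 1, 3; μ(3/d) for each: -1, 1.
Σ = − 9^1 + 9^3 = 720.
N = 720/3 = 240.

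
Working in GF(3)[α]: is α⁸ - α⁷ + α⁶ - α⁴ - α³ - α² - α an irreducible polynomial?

Write f(α) = α⁸ - α⁷ + α⁶ - α⁴ - α³ - α² - α.
Check for roots in GF(3): f(0) = 0 → root; f(1) = 0 → root; f(2) = 0 → root.
f(0) = 0, so (α) divides f(α); f is reducible.

No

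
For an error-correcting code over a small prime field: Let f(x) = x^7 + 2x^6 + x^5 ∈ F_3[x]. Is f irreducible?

Check for roots in F_3: f(0) = 0 → root; f(1) = 1; f(2) = 0 → root.
f(0) = 0, so (x) divides f(x); f is reducible.

No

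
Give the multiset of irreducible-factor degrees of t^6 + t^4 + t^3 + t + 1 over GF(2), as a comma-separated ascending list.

6

Write f(t) = t^6 + t^4 + t^3 + t + 1.
Roots in GF(2): f(0) = 1; f(1) = 1.
Complete factorization: f(t) = (t^6 + t^4 + t^3 + t + 1).
Factor degrees with multiplicity: 6 = 6.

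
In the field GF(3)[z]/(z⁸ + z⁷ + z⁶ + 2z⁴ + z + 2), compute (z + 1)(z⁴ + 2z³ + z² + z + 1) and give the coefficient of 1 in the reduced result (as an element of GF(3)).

1

Multiply in GF(3)[z]: (z + 1)·(z⁴ + 2z³ + z² + z + 1) = z⁵ + 2z² + 2z + 1.
Reduced: z⁵ + 2z² + 2z + 1.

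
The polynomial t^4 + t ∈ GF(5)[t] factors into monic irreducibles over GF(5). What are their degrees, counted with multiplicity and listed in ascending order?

Write g(t) = t^4 + t.
Roots in GF(5): g(0) = 0 → root; g(1) = 2; g(2) = 3; g(3) = 4; g(4) = 0 → root.
Linear factors from roots: (t), (t + 1).
Complete factorization: g(t) = (t)·(t + 1)·(t^2 + 4t + 1).
Factor degrees with multiplicity: 1 + 1 + 2 = 4.

1, 1, 2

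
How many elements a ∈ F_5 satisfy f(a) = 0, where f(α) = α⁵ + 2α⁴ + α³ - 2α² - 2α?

Evaluate at each of the 5 elements of F_5:
f(0) = 0 → root; f(1) = 0 → root; f(2) = 0 → root; f(3) = 3; f(4) = 0 → root.
Roots: {0, 1, 2, 4}.

4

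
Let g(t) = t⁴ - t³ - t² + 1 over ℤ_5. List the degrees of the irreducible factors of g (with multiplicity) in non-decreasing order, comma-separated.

1, 1, 2

Roots in ℤ_5: g(0) = 1; g(1) = 0 → root; g(2) = 0 → root; g(3) = 1; g(4) = 2.
Linear factors from roots: (t - 1), (t - 2).
Complete factorization: g(t) = (t - 2)·(t - 1)·(t² + 2t - 2).
Factor degrees with multiplicity: 1 + 1 + 2 = 4.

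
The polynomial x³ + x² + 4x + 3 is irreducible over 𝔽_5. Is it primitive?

Write f(x) = x³ + x² + 4x + 3.
|GF(5^3)^×| = 5^3 − 1 = 124. Prime factorization: 124 = 2^2·31.
f is primitive ⇔ x has order 124 in GF(5)[x]/(f), i.e. x^(124/q) ≠ 1 for each prime q | 124.
x^(62) mod f = 4.
x^(4) mod f = 2x² + x + 3.
None equal 1, so x has full order 124; f is primitive.

Yes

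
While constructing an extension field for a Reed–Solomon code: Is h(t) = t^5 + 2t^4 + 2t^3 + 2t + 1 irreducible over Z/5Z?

No

Check for roots in Z/5Z: h(0) = 1; h(1) = 3; h(2) = 0 → root; h(3) = 1; h(4) = 3.
h(2) = 0, so (t − 2) divides h(t); h is reducible.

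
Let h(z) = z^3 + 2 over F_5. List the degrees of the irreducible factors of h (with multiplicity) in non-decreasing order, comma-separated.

1, 2

Roots in F_5: h(0) = 2; h(1) = 3; h(2) = 0 → root; h(3) = 4; h(4) = 1.
Linear factors from roots: (z - 2).
Complete factorization: h(z) = (z - 2)·(z^2 + 2z - 1).
Factor degrees with multiplicity: 1 + 2 = 3.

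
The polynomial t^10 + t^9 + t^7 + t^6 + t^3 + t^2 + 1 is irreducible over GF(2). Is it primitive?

No

Write f(t) = t^10 + t^9 + t^7 + t^6 + t^3 + t^2 + 1.
|GF(2^10)^×| = 2^10 − 1 = 1023. Prime factorization: 1023 = 3·11·31.
f is primitive ⇔ t has order 1023 in GF(2)[t]/(f), i.e. t^(1023/q) ≠ 1 for each prime q | 1023.
t^(341) mod f = 1
t^(93) mod f = t^8 + t^7 + t^6 + t^5 + t^4 + t^2 + t + 1.
t^(33) mod f = t^9 + t^5 + t^3 + t + 1.
Since t^(341) = 1, the order of t divides 341 < 1023; not primitive.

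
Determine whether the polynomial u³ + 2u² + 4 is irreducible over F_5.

Write h(u) = u³ + 2u² + 4.
Check for roots in F_5: h(0) = 4; h(1) = 2; h(2) = 0 → root; h(3) = 4; h(4) = 0 → root.
h(2) = 0, so (u − 2) divides h(u); h is reducible.

No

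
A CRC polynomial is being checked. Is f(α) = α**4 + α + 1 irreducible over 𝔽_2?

Yes

Check for roots in 𝔽_2: f(0) = 1; f(1) = 1.
No roots, so no linear factors.
Monic irreducibles of degree 2 over GF(2): α**2 + α + 1.
None of them divide f (all give nonzero remainder).
No irreducible factor of degree ≤ 2 exists, so f is irreducible over GF(2).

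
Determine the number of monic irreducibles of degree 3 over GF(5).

40

Gauss's count: N_{5}(3) = (1/3) Σ_{d|3} μ(3/d)·5^d.
Divisors of 3: 1, 3; μ(3/d) for each: -1, 1.
Σ = − 5^1 + 5^3 = 120.
N = 120/3 = 40.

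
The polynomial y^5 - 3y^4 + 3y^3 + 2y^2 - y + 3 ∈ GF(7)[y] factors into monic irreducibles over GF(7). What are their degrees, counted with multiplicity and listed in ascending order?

1, 1, 1, 2

Write f(y) = y^5 - 3y^4 + 3y^3 + 2y^2 - y + 3.
Linear factors from roots: (y + 2).
Complete factorization: f(y) = (y + 2)^3·(y^2 - 2y + 3).
Factor degrees with multiplicity: 1 + 1 + 1 + 2 = 5.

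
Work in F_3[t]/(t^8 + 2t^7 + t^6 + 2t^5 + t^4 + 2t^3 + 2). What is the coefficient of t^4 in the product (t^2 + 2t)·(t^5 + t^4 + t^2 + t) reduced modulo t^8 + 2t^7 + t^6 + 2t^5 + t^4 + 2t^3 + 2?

Multiply in F_3[t]: (t^2 + 2t)·(t^5 + t^4 + t^2 + t) = t^7 + 2t^5 + t^4 + 2t^2.
Reduced: t^7 + 2t^5 + t^4 + 2t^2.

1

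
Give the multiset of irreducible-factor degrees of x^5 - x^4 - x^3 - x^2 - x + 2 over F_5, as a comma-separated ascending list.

1, 2, 2

Write g(x) = x^5 - x^4 - x^3 - x^2 - x + 2.
Roots in F_5: g(0) = 2; g(1) = 4; g(2) = 4; g(3) = 0 → root; g(4) = 1.
Linear factors from roots: (x + 2).
Complete factorization: g(x) = (x + 2)·(x^2 + 2)·(x^2 + 2x - 2).
Factor degrees with multiplicity: 1 + 2 + 2 = 5.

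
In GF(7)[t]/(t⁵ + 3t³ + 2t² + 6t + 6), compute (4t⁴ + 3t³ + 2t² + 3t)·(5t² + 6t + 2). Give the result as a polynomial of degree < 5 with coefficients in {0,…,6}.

Multiply in GF(7)[t]: (4t⁴ + 3t³ + 2t² + 3t)·(5t² + 6t + 2) = 6t⁶ + 4t⁵ + t⁴ + 5t³ + t² + 6t.
Reduce using t⁵ ≡ 4t³ + 5t² + t + 1 (mod t⁵ + 3t³ + 2t² + 6t + 6).
Reduced: 4t⁴ + 2t³ + 6t² + 2t + 4.

4t^4 + 2t^3 + 6t^2 + 2t + 4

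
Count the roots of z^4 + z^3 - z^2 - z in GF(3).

3

Write g(z) = z^4 + z^3 - z^2 - z.
Evaluate at each of the 3 elements of GF(3):
g(0) = 0 → root; g(1) = 0 → root; g(2) = 0 → root.
Roots: {0, 1, 2}.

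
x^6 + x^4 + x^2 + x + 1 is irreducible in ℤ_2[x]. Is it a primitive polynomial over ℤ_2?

Write f(x) = x^6 + x^4 + x^2 + x + 1.
|GF(2^6)^×| = 2^6 − 1 = 63. Prime factorization: 63 = 3^2·7.
f is primitive ⇔ x has order 63 in GF(2)[x]/(f), i.e. x^(63/q) ≠ 1 for each prime q | 63.
x^(21) mod f = 1
x^(9) mod f = x^4 + x^2 + x.
Since x^(21) = 1, the order of x divides 21 < 63; not primitive.

No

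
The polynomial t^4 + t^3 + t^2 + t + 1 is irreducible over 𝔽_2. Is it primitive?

Write f(t) = t^4 + t^3 + t^2 + t + 1.
|GF(2^4)^×| = 2^4 − 1 = 15. Prime factorization: 15 = 3·5.
f is primitive ⇔ t has order 15 in GF(2)[t]/(f), i.e. t^(15/q) ≠ 1 for each prime q | 15.
t^(5) mod f = 1
t^(3) mod f = t^3.
Since t^(5) = 1, the order of t divides 5 < 15; not primitive.

No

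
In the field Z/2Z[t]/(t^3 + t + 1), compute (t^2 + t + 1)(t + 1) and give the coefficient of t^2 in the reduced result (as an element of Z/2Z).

Multiply in Z/2Z[t]: (t^2 + t + 1)·(t + 1) = t^3 + 1.
Reduce using t^3 ≡ t + 1 (mod t^3 + t + 1).
Reduced: t.

0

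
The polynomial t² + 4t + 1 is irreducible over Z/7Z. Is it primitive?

No

Write f(t) = t² + 4t + 1.
|GF(7^2)^×| = 7^2 − 1 = 48. Prime factorization: 48 = 2^4·3.
f is primitive ⇔ t has order 48 in GF(7)[t]/(f), i.e. t^(48/q) ≠ 1 for each prime q | 48.
t^(24) mod f = 1
t^(16) mod f = 1
Since t^(24) = 1, the order of t divides 24 < 48; not primitive.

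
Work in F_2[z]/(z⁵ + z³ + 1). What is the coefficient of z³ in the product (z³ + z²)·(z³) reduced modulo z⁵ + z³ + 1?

1

Multiply in F_2[z]: (z³ + z²)·(z³) = z⁶ + z⁵.
Reduce using z⁵ ≡ z³ + 1 (mod z⁵ + z³ + 1).
Reduced: z⁴ + z³ + z + 1.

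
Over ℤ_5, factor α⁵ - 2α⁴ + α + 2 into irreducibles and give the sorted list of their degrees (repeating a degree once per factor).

5

Write g(α) = α⁵ - 2α⁴ + α + 2.
Roots in ℤ_5: g(0) = 2; g(1) = 2; g(2) = 4; g(3) = 1; g(4) = 3.
Complete factorization: g(α) = (α⁵ - 2α⁴ + α + 2).
Factor degrees with multiplicity: 5 = 5.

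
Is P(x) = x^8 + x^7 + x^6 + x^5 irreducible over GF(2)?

No

Check for roots in GF(2): P(0) = 0 → root; P(1) = 0 → root.
P(0) = 0, so (x) divides P(x); P is reducible.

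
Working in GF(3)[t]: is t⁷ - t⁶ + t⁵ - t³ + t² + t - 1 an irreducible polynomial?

No

Write h(t) = t⁷ - t⁶ + t⁵ - t³ + t² + t - 1.
Check for roots in GF(3): h(0) = 2; h(1) = 1; h(2) = 0 → root.
h(2) = 0, so (t − 2) divides h(t); h is reducible.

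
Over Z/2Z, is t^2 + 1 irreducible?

No

Write h(t) = t^2 + 1.
Check for roots in Z/2Z: h(0) = 1; h(1) = 0 → root.
h(1) = 0, so (t − 1) divides h(t); h is reducible.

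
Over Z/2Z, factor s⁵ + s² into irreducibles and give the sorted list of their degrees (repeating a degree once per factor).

Write g(s) = s⁵ + s².
Roots in Z/2Z: g(0) = 0 → root; g(1) = 0 → root.
Linear factors from roots: (s), (s + 1).
Complete factorization: g(s) = (s + 1)·(s)^2·(s² + s + 1).
Factor degrees with multiplicity: 1 + 1 + 1 + 2 = 5.

1, 1, 1, 2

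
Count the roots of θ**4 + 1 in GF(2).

1

Write P(θ) = θ**4 + 1.
Evaluate at each of the 2 elements of GF(2):
P(0) = 1; P(1) = 0 → root.
Roots: {1}.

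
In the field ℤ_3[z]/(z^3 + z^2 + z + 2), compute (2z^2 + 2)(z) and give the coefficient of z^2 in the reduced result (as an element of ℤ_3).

Multiply in ℤ_3[z]: (2z^2 + 2)·(z) = 2z^3 + 2z.
Reduce using z^3 ≡ 2z^2 + 2z + 1 (mod z^3 + z^2 + z + 2).
Reduced: z^2 + 2.

1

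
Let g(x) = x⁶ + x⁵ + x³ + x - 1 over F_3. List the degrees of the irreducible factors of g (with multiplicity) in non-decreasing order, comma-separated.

Roots in F_3: g(0) = 2; g(1) = 0 → root; g(2) = 0 → root.
Linear factors from roots: (x - 1), (x + 1).
Complete factorization: g(x) = (x + 1)^2·(x - 1)^2·(x² + x - 1).
Factor degrees with multiplicity: 1 + 1 + 1 + 1 + 2 = 6.

1, 1, 1, 1, 2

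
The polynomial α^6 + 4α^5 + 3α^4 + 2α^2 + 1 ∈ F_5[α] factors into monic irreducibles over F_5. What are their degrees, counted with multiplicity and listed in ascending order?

Write g(α) = α^6 + 4α^5 + 3α^4 + 2α^2 + 1.
Roots in F_5: g(0) = 1; g(1) = 1; g(2) = 4; g(3) = 3; g(4) = 3.
Complete factorization: g(α) = (α^6 + 4α^5 + 3α^4 + 2α^2 + 1).
Factor degrees with multiplicity: 6 = 6.

6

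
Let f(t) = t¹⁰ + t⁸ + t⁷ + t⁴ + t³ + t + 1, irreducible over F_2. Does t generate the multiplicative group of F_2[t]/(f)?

|GF(2^10)^×| = 2^10 − 1 = 1023. Prime factorization: 1023 = 3·11·31.
f is primitive ⇔ t has order 1023 in GF(2)[t]/(f), i.e. t^(1023/q) ≠ 1 for each prime q | 1023.
t^(341) mod f = 1
t^(93) mod f = t⁹ + t⁷ + t².
t^(33) mod f = t⁷ + t⁶ + t⁴ + t³ + t² + t + 1.
Since t^(341) = 1, the order of t divides 341 < 1023; not primitive.

No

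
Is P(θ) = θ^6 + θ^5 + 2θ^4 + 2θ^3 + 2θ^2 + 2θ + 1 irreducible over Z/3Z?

Yes

Check for roots in Z/3Z: P(0) = 1; P(1) = 2; P(2) = 1.
No roots, so no linear factors.
Monic irreducibles of degree 2 over GF(3): θ^2 + 1, θ^2 + θ + 2, θ^2 + 2θ + 2.
None of them divide P (all give nonzero remainder).
Degree-3 irreducible divisors: test the 8 monic irreducibles of degree 3 over GF(3).
None of them divide P (all give nonzero remainder).
No irreducible factor of degree ≤ 3 exists, so P is irreducible over GF(3).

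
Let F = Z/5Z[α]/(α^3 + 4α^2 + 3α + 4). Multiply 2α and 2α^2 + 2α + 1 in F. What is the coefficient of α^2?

3

Multiply in Z/5Z[α]: (2α)·(2α^2 + 2α + 1) = 4α^3 + 4α^2 + 2α.
Reduce using α^3 ≡ α^2 + 2α + 1 (mod α^3 + 4α^2 + 3α + 4).
Reduced: 3α^2 + 4.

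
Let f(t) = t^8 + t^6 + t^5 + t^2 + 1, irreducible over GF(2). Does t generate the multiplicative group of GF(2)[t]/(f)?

Yes

|GF(2^8)^×| = 2^8 − 1 = 255. Prime factorization: 255 = 3·5·17.
f is primitive ⇔ t has order 255 in GF(2)[t]/(f), i.e. t^(255/q) ≠ 1 for each prime q | 255.
t^(85) mod f = t^7 + t^3 + 1.
t^(51) mod f = t^6 + t^5 + 1.
t^(15) mod f = t^7 + t^6 + t^5 + t^4 + t^2 + t + 1.
None equal 1, so t has full order 255; f is primitive.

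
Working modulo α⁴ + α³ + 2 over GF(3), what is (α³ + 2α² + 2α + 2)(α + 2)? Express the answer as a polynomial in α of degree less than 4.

Multiply in GF(3)[α]: (α³ + 2α² + 2α + 2)·(α + 2) = α⁴ + α³ + 1.
Reduce using α⁴ ≡ 2α³ + 1 (mod α⁴ + α³ + 2).
Reduced: 2.

2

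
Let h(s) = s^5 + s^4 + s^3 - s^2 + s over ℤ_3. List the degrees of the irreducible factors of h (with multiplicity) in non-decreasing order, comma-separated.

1, 1, 1, 2

Roots in ℤ_3: h(0) = 0 → root; h(1) = 0 → root; h(2) = 0 → root.
Linear factors from roots: (s), (s - 1), (s + 1).
Complete factorization: h(s) = (s)·(s + 1)·(s - 1)·(s^2 + s - 1).
Factor degrees with multiplicity: 1 + 1 + 1 + 2 = 5.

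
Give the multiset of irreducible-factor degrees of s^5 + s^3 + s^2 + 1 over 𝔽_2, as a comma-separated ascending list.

Write g(s) = s^5 + s^3 + s^2 + 1.
Roots in 𝔽_2: g(0) = 1; g(1) = 0 → root.
Linear factors from roots: (s + 1).
Complete factorization: g(s) = (s + 1)^3·(s^2 + s + 1).
Factor degrees with multiplicity: 1 + 1 + 1 + 2 = 5.

1, 1, 1, 2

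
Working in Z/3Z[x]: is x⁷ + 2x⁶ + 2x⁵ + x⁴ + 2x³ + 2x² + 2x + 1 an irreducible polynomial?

Write h(x) = x⁷ + 2x⁶ + 2x⁵ + x⁴ + 2x³ + 2x² + 2x + 1.
Check for roots in Z/3Z: h(0) = 1; h(1) = 1; h(2) = 2.
No roots, so no linear factors.
Monic irreducibles of degree 2 over GF(3): x² + 1, x² + x + 2, x² + 2x + 2.
None of them divide h (all give nonzero remainder).
Degree-3 irreducible divisors: test the 8 monic irreducibles of degree 3 over GF(3).
None of them divide h (all give nonzero remainder).
No irreducible factor of degree ≤ 3 exists, so h is irreducible over GF(3).

Yes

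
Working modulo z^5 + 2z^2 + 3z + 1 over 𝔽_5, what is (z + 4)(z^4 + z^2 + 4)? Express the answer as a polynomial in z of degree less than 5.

Multiply in 𝔽_5[z]: (z + 4)·(z^4 + z^2 + 4) = z^5 + 4z^4 + z^3 + 4z^2 + 4z + 1.
Reduce using z^5 ≡ 3z^2 + 2z + 4 (mod z^5 + 2z^2 + 3z + 1).
Reduced: 4z^4 + z^3 + 2z^2 + z.

4z^4 + z^3 + 2z^2 + z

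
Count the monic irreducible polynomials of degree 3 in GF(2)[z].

2

By the necklace-counting formula, N_2(3) = (1/3) Σ_{d|3} μ(3/d)·2^d.
Divisors of 3: 1, 3; μ(3/d) for each: -1, 1.
Σ = − 2^1 + 2^3 = 6.
N = 6/3 = 2.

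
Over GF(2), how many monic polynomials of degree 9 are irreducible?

56

By the necklace-counting formula, N_2(9) = (1/9) Σ_{d|9} μ(9/d)·2^d.
Divisors of 9: 1, 3, 9; μ(9/d) for each: 0, -1, 1.
Σ = − 2^3 + 2^9 = 504.
N = 504/9 = 56.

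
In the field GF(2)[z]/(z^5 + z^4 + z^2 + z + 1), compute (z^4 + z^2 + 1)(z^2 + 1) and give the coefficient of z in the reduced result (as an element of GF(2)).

Multiply in GF(2)[z]: (z^4 + z^2 + 1)·(z^2 + 1) = z^6 + 1.
Reduce using z^5 ≡ z^4 + z^2 + z + 1 (mod z^5 + z^4 + z^2 + z + 1).
Reduced: z^4 + z^3.

0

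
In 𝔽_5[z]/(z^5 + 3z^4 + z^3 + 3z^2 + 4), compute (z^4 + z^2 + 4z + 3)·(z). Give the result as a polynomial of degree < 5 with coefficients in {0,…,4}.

2z^4 + z^2 + 3z + 1

Multiply in 𝔽_5[z]: (z^4 + z^2 + 4z + 3)·(z) = z^5 + z^3 + 4z^2 + 3z.
Reduce using z^5 ≡ 2z^4 + 4z^3 + 2z^2 + 1 (mod z^5 + 3z^4 + z^3 + 3z^2 + 4).
Reduced: 2z^4 + z^2 + 3z + 1.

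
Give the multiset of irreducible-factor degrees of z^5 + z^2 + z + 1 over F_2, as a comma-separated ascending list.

Write f(z) = z^5 + z^2 + z + 1.
Roots in F_2: f(0) = 1; f(1) = 0 → root.
Linear factors from roots: (z + 1).
Complete factorization: f(z) = (z + 1)^2·(z^3 + z + 1).
Factor degrees with multiplicity: 1 + 1 + 3 = 5.

1, 1, 3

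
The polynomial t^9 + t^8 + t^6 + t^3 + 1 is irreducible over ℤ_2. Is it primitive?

Write f(t) = t^9 + t^8 + t^6 + t^3 + 1.
|GF(2^9)^×| = 2^9 − 1 = 511. Prime factorization: 511 = 7·73.
f is primitive ⇔ t has order 511 in GF(2)[t]/(f), i.e. t^(511/q) ≠ 1 for each prime q | 511.
t^(73) mod f = 1
t^(7) mod f = t^7.
Since t^(73) = 1, the order of t divides 73 < 511; not primitive.

No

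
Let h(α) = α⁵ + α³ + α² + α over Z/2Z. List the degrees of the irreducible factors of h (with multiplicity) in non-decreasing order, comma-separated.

Roots in Z/2Z: h(0) = 0 → root; h(1) = 0 → root.
Linear factors from roots: (α), (α + 1).
Complete factorization: h(α) = (α)·(α + 1)·(α³ + α² + 1).
Factor degrees with multiplicity: 1 + 1 + 3 = 5.

1, 1, 3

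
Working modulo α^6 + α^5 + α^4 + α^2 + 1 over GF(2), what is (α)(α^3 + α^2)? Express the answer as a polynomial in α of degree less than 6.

α^4 + α^3

Multiply in GF(2)[α]: (α)·(α^3 + α^2) = α^4 + α^3.
Reduced: α^4 + α^3.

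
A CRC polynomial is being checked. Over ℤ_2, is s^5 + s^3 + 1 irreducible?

Yes

Write P(s) = s^5 + s^3 + 1.
Check for roots in ℤ_2: P(0) = 1; P(1) = 1.
No roots, so no linear factors.
Monic irreducibles of degree 2 over GF(2): s^2 + s + 1.
None of them divide P (all give nonzero remainder).
No irreducible factor of degree ≤ 2 exists, so P is irreducible over GF(2).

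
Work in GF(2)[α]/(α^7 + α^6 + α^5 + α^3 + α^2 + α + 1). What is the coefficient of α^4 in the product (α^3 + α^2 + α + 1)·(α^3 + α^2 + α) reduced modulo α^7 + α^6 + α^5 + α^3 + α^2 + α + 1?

1

Multiply in GF(2)[α]: (α^3 + α^2 + α + 1)·(α^3 + α^2 + α) = α^6 + α^4 + α^3 + α.
Reduced: α^6 + α^4 + α^3 + α.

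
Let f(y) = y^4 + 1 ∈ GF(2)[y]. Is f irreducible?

No

Check for roots in GF(2): f(0) = 1; f(1) = 0 → root.
f(1) = 0, so (y − 1) divides f(y); f is reducible.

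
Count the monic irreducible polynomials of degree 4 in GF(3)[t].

x^(3^4) − x is the product of all monic irreducibles of degree dividing 4; Möbius inversion gives N = (1/4) Σ μ(4/d)·3^d.
Divisors of 4: 1, 2, 4; μ(4/d) for each: 0, -1, 1.
Σ = − 3^2 + 3^4 = 72.
N = 72/4 = 18.

18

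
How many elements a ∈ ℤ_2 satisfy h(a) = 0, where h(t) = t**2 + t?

2

Evaluate at each of the 2 elements of ℤ_2:
h(0) = 0 → root; h(1) = 0 → root.
Roots: {0, 1}.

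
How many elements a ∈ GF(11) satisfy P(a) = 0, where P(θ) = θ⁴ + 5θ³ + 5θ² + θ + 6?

Evaluate at each of the 11 elements of GF(11):
P(0) = 6; P(1) = 7; P(2) = 7; P(3) = 6; P(4) = 6; P(5) = 0 → root; P(6) = 5; P(7) = 7; P(8) = 5; P(9) = 0 → root; P(10) = 6.
Roots: {5, 9}.

2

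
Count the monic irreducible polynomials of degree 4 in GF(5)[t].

Gauss's count: N_{5}(4) = (1/4) Σ_{d|4} μ(4/d)·5^d.
Divisors of 4: 1, 2, 4; μ(4/d) for each: 0, -1, 1.
Σ = − 5^2 + 5^4 = 600.
N = 600/4 = 150.

150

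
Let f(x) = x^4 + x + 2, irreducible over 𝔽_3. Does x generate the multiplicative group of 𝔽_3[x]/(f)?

|GF(3^4)^×| = 3^4 − 1 = 80. Prime factorization: 80 = 2^4·5.
f is primitive ⇔ x has order 80 in GF(3)[x]/(f), i.e. x^(80/q) ≠ 1 for each prime q | 80.
x^(40) mod f = 2.
x^(16) mod f = 2x^3 + x + 2.
None equal 1, so x has full order 80; f is primitive.

Yes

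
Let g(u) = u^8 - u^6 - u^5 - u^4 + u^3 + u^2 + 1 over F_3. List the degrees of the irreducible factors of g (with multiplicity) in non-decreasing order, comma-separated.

Roots in F_3: g(0) = 1; g(1) = 1; g(2) = 1.
Complete factorization: g(u) = (u^8 - u^6 - u^5 - u^4 + u^3 + u^2 + 1).
Factor degrees with multiplicity: 8 = 8.

8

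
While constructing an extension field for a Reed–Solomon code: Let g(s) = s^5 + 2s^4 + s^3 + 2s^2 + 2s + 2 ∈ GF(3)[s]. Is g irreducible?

Yes

Check for roots in GF(3): g(0) = 2; g(1) = 1; g(2) = 2.
No roots, so no linear factors.
Monic irreducibles of degree 2 over GF(3): s^2 + 1, s^2 + s + 2, s^2 + 2s + 2.
None of them divide g (all give nonzero remainder).
No irreducible factor of degree ≤ 2 exists, so g is irreducible over GF(3).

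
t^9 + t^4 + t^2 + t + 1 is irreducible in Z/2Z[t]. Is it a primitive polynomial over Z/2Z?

Write f(t) = t^9 + t^4 + t^2 + t + 1.
|GF(2^9)^×| = 2^9 − 1 = 511. Prime factorization: 511 = 7·73.
f is primitive ⇔ t has order 511 in GF(2)[t]/(f), i.e. t^(511/q) ≠ 1 for each prime q | 511.
t^(73) mod f = 1
t^(7) mod f = t^7.
Since t^(73) = 1, the order of t divides 73 < 511; not primitive.

No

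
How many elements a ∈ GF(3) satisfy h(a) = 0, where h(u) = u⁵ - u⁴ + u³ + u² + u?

3

Evaluate at each of the 3 elements of GF(3):
h(0) = 0 → root; h(1) = 0 → root; h(2) = 0 → root.
Roots: {0, 1, 2}.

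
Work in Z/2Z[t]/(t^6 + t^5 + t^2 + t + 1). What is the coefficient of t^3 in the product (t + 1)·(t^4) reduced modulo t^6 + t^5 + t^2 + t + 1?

0

Multiply in Z/2Z[t]: (t + 1)·(t^4) = t^5 + t^4.
Reduced: t^5 + t^4.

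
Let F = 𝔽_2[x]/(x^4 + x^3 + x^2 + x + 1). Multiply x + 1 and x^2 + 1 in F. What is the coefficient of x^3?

1

Multiply in 𝔽_2[x]: (x + 1)·(x^2 + 1) = x^3 + x^2 + x + 1.
Reduced: x^3 + x^2 + x + 1.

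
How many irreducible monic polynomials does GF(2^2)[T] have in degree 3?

Gauss's count: N_{4}(3) = (1/3) Σ_{d|3} μ(3/d)·4^d.
Divisors of 3: 1, 3; μ(3/d) for each: -1, 1.
Σ = − 4^1 + 4^3 = 60.
N = 60/3 = 20.

20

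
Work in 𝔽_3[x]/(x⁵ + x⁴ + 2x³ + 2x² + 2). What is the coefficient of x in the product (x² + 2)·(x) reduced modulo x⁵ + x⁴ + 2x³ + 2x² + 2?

2

Multiply in 𝔽_3[x]: (x² + 2)·(x) = x³ + 2x.
Reduced: x³ + 2x.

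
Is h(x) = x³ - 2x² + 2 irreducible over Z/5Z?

Yes

Check for roots in Z/5Z: h(0) = 2; h(1) = 1; h(2) = 2; h(3) = 1; h(4) = 4.
No roots. A degree-3 polynomial over a field with no linear factor is irreducible.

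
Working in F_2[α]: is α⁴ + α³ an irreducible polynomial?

Write P(α) = α⁴ + α³.
Check for roots in F_2: P(0) = 0 → root; P(1) = 0 → root.
P(0) = 0, so (α) divides P(α); P is reducible.

No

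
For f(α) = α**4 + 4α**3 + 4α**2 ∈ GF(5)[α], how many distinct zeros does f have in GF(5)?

Evaluate at each of the 5 elements of GF(5):
f(0) = 0 → root; f(1) = 4; f(2) = 4; f(3) = 0 → root; f(4) = 1.
Roots: {0, 3}.

2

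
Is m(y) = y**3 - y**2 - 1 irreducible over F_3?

Check for roots in F_3: m(0) = 2; m(1) = 2; m(2) = 0 → root.
m(2) = 0, so (y − 2) divides m(y); m is reducible.

No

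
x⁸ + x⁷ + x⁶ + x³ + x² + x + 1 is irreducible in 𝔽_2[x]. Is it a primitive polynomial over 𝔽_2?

Yes

Write f(x) = x⁸ + x⁷ + x⁶ + x³ + x² + x + 1.
|GF(2^8)^×| = 2^8 − 1 = 255. Prime factorization: 255 = 3·5·17.
f is primitive ⇔ x has order 255 in GF(2)[x]/(f), i.e. x^(255/q) ≠ 1 for each prime q | 255.
x^(85) mod f = x⁵ + x⁴ + x³ + x² + 1.
x^(51) mod f = x⁶ + x³.
x^(15) mod f = x⁵ + x⁴ + x³ + x + 1.
None equal 1, so x has full order 255; f is primitive.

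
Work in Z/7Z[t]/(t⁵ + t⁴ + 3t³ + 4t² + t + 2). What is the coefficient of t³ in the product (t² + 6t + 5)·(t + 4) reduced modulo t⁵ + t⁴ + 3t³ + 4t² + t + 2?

Multiply in Z/7Z[t]: (t² + 6t + 5)·(t + 4) = t³ + 3t² + t + 6.
Reduced: t³ + 3t² + t + 6.

1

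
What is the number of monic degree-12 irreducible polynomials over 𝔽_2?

335

The number of monic irreducibles of degree 12 over GF(2) is (1/12)·Σ_{d∣12} μ(12/d) 2^d.
Divisors of 12: 1, 2, 3, 4, 6, 12; μ(12/d) for each: 0, 1, 0, -1, -1, 1.
Σ = 2^2 − 2^4 − 2^6 + 2^12 = 4020.
N = 4020/12 = 335.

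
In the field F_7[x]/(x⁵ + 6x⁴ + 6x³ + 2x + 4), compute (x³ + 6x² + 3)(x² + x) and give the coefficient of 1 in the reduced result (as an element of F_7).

Multiply in F_7[x]: (x³ + 6x² + 3)·(x² + x) = x⁵ + 6x³ + 3x² + 3x.
Reduce using x⁵ ≡ x⁴ + x³ + 5x + 3 (mod x⁵ + 6x⁴ + 6x³ + 2x + 4).
Reduced: x⁴ + 3x² + x + 3.

3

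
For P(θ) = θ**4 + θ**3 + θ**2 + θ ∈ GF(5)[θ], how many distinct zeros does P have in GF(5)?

4

Evaluate at each of the 5 elements of GF(5):
P(0) = 0 → root; P(1) = 4; P(2) = 0 → root; P(3) = 0 → root; P(4) = 0 → root.
Roots: {0, 2, 3, 4}.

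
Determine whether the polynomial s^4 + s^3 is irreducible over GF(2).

Write g(s) = s^4 + s^3.
Check for roots in GF(2): g(0) = 0 → root; g(1) = 0 → root.
g(0) = 0, so (s) divides g(s); g is reducible.

No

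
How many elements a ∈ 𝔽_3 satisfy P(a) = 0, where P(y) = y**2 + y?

2

Evaluate at each of the 3 elements of 𝔽_3:
P(0) = 0 → root; P(1) = 2; P(2) = 0 → root.
Roots: {0, 2}.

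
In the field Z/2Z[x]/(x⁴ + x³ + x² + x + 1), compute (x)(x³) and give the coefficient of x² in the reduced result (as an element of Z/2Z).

1

Multiply in Z/2Z[x]: (x)·(x³) = x⁴.
Reduce using x⁴ ≡ x³ + x² + x + 1 (mod x⁴ + x³ + x² + x + 1).
Reduced: x³ + x² + x + 1.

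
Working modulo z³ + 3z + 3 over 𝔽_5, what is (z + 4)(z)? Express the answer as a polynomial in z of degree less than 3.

Multiply in 𝔽_5[z]: (z + 4)·(z) = z² + 4z.
Reduced: z² + 4z.

z^2 + 4z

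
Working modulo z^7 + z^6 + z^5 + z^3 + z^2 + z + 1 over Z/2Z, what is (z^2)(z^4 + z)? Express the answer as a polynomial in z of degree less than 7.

z^6 + z^3

Multiply in Z/2Z[z]: (z^2)·(z^4 + z) = z^6 + z^3.
Reduced: z^6 + z^3.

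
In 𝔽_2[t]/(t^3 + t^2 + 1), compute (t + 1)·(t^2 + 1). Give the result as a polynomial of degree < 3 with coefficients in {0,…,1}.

t

Multiply in 𝔽_2[t]: (t + 1)·(t^2 + 1) = t^3 + t^2 + t + 1.
Reduce using t^3 ≡ t^2 + 1 (mod t^3 + t^2 + 1).
Reduced: t.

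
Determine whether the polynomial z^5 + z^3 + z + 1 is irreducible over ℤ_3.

Write g(z) = z^5 + z^3 + z + 1.
Check for roots in ℤ_3: g(0) = 1; g(1) = 1; g(2) = 1.
No roots, so no linear factors.
Monic irreducibles of degree 2 over GF(3): z^2 + 1, z^2 + z - 1, z^2 - z - 1.
None of them divide g (all give nonzero remainder).
No irreducible factor of degree ≤ 2 exists, so g is irreducible over GF(3).

Yes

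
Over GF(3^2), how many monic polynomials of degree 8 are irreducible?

5380020

x^(9^8) − x is the product of all monic irreducibles of degree dividing 8; Möbius inversion gives N = (1/8) Σ μ(8/d)·9^d.
Divisors of 8: 1, 2, 4, 8; μ(8/d) for each: 0, 0, -1, 1.
Σ = − 9^4 + 9^8 = 43040160.
N = 43040160/8 = 5380020.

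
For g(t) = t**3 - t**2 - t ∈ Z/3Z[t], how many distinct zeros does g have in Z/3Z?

1

Evaluate at each of the 3 elements of Z/3Z:
g(0) = 0 → root; g(1) = 2; g(2) = 2.
Roots: {0}.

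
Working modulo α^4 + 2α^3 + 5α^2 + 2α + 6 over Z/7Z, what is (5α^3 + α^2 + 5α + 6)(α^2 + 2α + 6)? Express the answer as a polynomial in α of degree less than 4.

Multiply in Z/7Z[α]: (5α^3 + α^2 + 5α + 6)·(α^2 + 2α + 6) = 5α^5 + 4α^4 + 2α^3 + α^2 + 1.
Reduce using α^4 ≡ 5α^3 + 2α^2 + 5α + 1 (mod α^4 + 2α^3 + 5α^2 + 2α + 6).
Reduced: 3α^3 + 3α + 2.

3α^3 + 3α + 2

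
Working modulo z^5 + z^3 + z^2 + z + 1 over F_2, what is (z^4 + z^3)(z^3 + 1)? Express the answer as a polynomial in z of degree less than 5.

z^4 + z^2 + 1

Multiply in F_2[z]: (z^4 + z^3)·(z^3 + 1) = z^7 + z^6 + z^4 + z^3.
Reduce using z^5 ≡ z^3 + z^2 + z + 1 (mod z^5 + z^3 + z^2 + z + 1).
Reduced: z^4 + z^2 + 1.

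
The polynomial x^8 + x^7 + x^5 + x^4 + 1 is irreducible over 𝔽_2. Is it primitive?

Write f(x) = x^8 + x^7 + x^5 + x^4 + 1.
|GF(2^8)^×| = 2^8 − 1 = 255. Prime factorization: 255 = 3·5·17.
f is primitive ⇔ x has order 255 in GF(2)[x]/(f), i.e. x^(255/q) ≠ 1 for each prime q | 255.
x^(85) mod f = x^7 + x^6 + x^3 + x^2 + 1.
x^(51) mod f = 1
x^(15) mod f = x^5 + x^4 + x + 1.
Since x^(51) = 1, the order of x divides 51 < 255; not primitive.

No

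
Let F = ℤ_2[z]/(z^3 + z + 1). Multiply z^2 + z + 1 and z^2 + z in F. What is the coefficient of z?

Multiply in ℤ_2[z]: (z^2 + z + 1)·(z^2 + z) = z^4 + z.
Reduce using z^3 ≡ z + 1 (mod z^3 + z + 1).
Reduced: z^2.

0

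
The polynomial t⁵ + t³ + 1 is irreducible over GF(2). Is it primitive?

Write f(t) = t⁵ + t³ + 1.
|GF(2^5)^×| = 2^5 − 1 = 31. Prime factorization: 31 = 31.
f is primitive ⇔ t has order 31 in GF(2)[t]/(f), i.e. t^(31/q) ≠ 1 for each prime q | 31.
t^(1) mod f = t.
None equal 1, so t has full order 31; f is primitive.

Yes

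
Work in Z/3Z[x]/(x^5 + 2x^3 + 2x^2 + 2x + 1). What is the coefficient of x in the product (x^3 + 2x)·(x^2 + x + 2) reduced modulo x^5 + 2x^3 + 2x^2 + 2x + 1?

Multiply in Z/3Z[x]: (x^3 + 2x)·(x^2 + x + 2) = x^5 + x^4 + x^3 + 2x^2 + x.
Reduce using x^5 ≡ x^3 + x^2 + x + 2 (mod x^5 + 2x^3 + 2x^2 + 2x + 1).
Reduced: x^4 + 2x^3 + 2x + 2.

2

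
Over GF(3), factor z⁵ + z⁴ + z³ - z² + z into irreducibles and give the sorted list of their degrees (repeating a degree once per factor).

Write h(z) = z⁵ + z⁴ + z³ - z² + z.
Roots in GF(3): h(0) = 0 → root; h(1) = 0 → root; h(2) = 0 → root.
Linear factors from roots: (z), (z - 1), (z + 1).
Complete factorization: h(z) = (z)·(z + 1)·(z - 1)·(z² + z - 1).
Factor degrees with multiplicity: 1 + 1 + 1 + 2 = 5.

1, 1, 1, 2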